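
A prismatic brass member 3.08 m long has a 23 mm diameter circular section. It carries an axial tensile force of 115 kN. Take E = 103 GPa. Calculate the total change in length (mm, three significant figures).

A = 415.5 mm².
δ_mech = NL/(AE) = 115000·3080/(415.5·103000) = 8.277 mm.

8.28 mm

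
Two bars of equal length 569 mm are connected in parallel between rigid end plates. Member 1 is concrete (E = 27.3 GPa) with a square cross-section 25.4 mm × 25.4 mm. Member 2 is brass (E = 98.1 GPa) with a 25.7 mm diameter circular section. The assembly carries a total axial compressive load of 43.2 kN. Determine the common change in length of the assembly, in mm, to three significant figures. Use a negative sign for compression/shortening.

-0.359 mm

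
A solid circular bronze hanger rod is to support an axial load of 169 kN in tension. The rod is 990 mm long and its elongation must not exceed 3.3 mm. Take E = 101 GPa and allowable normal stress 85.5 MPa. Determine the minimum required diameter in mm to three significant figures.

50.2 mm

Required area A ≥ P/σ_allow = 169000/85.5 = 1977 mm².
For a solid circular section, d ≥ √(4A/π) = 50.17 mm.
Elongation limit: A ≥ PL/(Eδ_allow) = 169000·990/(101000·3.3) = 502 mm² ⇒ d ≥ 25.28 mm.
The stress limit governs.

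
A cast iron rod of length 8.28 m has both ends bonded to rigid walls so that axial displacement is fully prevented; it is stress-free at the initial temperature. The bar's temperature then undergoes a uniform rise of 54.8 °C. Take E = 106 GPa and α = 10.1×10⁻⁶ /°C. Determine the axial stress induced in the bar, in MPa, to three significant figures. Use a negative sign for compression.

-58.7 MPa

Free thermal expansion αLΔT = 10.1e-6 · 8280 · 54.8 = 4.583 mm.
The walls impose strain ε = −(4.583)/8280 = -5.5348e-04; σ = Eε = 106000 · -5.5348e-04 = -58.67 MPa.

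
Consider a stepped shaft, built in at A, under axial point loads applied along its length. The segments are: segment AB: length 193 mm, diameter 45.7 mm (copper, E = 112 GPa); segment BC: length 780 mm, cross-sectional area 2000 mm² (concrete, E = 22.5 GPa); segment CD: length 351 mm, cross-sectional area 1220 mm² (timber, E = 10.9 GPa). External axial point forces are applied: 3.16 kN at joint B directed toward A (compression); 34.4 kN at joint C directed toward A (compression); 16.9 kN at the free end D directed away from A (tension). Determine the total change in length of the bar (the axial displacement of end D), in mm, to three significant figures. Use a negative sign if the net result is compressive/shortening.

Internal axial forces (sectioning from the free end, tension +): N_CD = 16.9 kN, N_BC = -17.5 kN, N_AB = -20.66 kN.
A_AB = 1640 mm².
δ_AB = -20660·193/(1640·112000) = -0.0217 mm
δ_BC = -17500·780/(2000·22500) = -0.3033 mm
δ_CD = 16900·351/(1220·10900) = 0.4461 mm
δ = Σδ_i = 0.121 mm.

0.121 mm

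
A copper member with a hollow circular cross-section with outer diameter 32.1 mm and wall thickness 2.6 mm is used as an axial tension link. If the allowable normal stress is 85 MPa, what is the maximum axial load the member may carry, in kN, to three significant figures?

A = 241 mm².
P_max = σ_allow · A = 85 · 241 = 20480 N = 20.48 kN.

20.5 kN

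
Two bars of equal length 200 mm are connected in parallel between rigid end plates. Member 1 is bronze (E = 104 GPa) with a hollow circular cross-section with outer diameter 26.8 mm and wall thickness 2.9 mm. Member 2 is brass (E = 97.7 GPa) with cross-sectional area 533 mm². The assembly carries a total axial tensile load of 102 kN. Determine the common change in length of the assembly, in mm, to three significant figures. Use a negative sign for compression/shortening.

A_1 = 217.7 mm².
Equal strain + equilibrium ⇒ each member carries load in proportion to AE: A₁E₁ = 22650000 N, A₂E₂ = 52070000 N, ΣAE = 74720000 N.
δ = PL/ΣAE = 102000·200/74720000 = 0.273 mm.

0.273 mm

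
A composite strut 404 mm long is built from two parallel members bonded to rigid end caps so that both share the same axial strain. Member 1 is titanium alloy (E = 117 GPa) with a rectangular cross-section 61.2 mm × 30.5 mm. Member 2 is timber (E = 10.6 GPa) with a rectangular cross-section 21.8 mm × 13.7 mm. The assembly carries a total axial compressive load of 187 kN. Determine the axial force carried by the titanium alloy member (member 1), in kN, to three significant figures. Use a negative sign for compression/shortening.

A_1 = 1867 mm².
A_2 = 298.7 mm².
Equal strain + equilibrium ⇒ each member carries load in proportion to AE: A₁E₁ = 218400000 N, A₂E₂ = 3166000 N, ΣAE = 221600000 N.
F₁ = P·A₁E₁/ΣAE = -187000·218400000/221600000 = -184300 N.

-184 kN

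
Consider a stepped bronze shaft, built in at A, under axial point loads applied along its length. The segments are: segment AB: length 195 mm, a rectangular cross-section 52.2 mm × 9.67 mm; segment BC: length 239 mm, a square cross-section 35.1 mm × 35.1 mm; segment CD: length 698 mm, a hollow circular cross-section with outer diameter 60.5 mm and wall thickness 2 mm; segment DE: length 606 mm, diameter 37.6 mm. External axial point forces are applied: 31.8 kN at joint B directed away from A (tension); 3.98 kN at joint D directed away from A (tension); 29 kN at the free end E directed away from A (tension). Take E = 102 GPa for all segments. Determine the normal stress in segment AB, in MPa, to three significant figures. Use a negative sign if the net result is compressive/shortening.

Internal axial forces (sectioning from the free end, tension +): N_DE = 29 kN, N_CD = 32.98 kN, N_BC = 32.98 kN, N_AB = 64.78 kN.
A_AB = 504.8 mm².
σ_AB = N_AB/A_AB = 64780/504.8 = 128.3 MPa.

128 MPa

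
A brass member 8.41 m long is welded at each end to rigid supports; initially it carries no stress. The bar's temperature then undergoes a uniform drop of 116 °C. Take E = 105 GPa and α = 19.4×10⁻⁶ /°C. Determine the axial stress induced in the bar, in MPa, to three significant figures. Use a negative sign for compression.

236 MPa

Free thermal expansion αLΔT = 19.4e-6 · 8410 · -116 = -18.93 mm.
The walls impose strain ε = −(-18.93)/8410 = 2.2504e-03; σ = Eε = 105000 · 2.2504e-03 = 236.3 MPa.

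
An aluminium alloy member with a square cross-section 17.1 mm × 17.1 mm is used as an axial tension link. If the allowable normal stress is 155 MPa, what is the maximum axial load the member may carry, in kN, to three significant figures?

A = 292.4 mm².
P_max = σ_allow · A = 155 · 292.4 = 45320 N = 45.32 kN.

45.3 kN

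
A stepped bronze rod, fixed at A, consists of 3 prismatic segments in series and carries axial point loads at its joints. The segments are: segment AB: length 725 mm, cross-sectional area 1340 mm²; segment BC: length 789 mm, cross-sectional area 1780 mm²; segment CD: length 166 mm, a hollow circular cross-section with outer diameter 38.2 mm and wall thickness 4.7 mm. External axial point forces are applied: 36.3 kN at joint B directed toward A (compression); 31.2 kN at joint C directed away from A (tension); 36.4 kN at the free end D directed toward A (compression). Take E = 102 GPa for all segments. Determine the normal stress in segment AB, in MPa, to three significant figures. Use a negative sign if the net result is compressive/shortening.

-31.0 MPa

Internal axial forces (sectioning from the free end, tension +): N_CD = -36.4 kN, N_BC = -5.2 kN, N_AB = -41.5 kN.
σ_AB = N_AB/A_AB = -41500/1340 = -30.97 MPa.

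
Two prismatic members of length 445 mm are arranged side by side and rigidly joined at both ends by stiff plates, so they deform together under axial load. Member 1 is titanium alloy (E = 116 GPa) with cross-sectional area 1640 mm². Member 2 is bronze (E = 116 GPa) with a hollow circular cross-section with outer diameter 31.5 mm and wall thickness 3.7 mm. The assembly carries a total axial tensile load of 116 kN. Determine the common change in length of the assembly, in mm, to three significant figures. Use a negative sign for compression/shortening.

0.227 mm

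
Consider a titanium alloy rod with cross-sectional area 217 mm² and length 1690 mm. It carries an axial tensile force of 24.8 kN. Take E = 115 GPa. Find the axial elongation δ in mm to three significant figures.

δ_mech = NL/(AE) = 24800·1690/(217·115000) = 1.68 mm.

1.68 mm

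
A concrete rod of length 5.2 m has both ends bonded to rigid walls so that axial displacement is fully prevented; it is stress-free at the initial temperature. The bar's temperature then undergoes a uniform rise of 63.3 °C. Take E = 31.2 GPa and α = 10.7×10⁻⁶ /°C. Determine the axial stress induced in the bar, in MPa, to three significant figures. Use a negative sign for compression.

-21.1 MPa

Free thermal expansion αLΔT = 10.7e-6 · 5200 · 63.3 = 3.522 mm.
The walls impose strain ε = −(3.522)/5200 = -6.7731e-04; σ = Eε = 31200 · -6.7731e-04 = -21.13 MPa.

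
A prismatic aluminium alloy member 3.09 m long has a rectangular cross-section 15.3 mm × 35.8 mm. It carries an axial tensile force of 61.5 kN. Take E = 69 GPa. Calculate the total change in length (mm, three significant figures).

A = 547.7 mm².
δ_mech = NL/(AE) = 61500·3090/(547.7·69000) = 5.028 mm.

5.03 mm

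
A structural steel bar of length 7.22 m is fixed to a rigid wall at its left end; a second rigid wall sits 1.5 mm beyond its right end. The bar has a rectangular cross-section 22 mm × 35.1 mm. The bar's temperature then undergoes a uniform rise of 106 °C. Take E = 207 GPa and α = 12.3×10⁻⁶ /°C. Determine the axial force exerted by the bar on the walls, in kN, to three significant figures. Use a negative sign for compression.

Free thermal expansion αLΔT = 12.3e-6 · 7220 · 106 = 9.413 mm.
The walls engage after the gap closes; constrained expansion = 9.413 − 1.5 = 7.913 mm.
The walls impose strain ε = −(7.913)/7220 = -1.0960e-03; σ = Eε = 207000 · -1.0960e-03 = -226.9 MPa.
Wall reaction R = σ·A = -226.9·772.2 = -175200 N = -175.2 kN.

-175 kN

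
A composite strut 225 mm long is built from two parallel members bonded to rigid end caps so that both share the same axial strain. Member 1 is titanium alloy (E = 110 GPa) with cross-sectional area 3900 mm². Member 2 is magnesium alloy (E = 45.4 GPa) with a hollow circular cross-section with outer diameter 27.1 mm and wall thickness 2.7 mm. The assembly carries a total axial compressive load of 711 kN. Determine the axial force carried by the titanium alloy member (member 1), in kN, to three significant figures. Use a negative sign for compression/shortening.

-696 kN

A_2 = 207 mm².
Equal strain + equilibrium ⇒ each member carries load in proportion to AE: A₁E₁ = 429000000 N, A₂E₂ = 9396000 N, ΣAE = 438400000 N.
F₁ = P·A₁E₁/ΣAE = -711000·429000000/438400000 = -695800 N.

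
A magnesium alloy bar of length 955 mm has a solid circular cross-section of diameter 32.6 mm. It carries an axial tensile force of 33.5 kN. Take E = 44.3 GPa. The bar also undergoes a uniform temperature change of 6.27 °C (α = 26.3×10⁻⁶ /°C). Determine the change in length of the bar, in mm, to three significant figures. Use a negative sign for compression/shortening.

1.02 mm

A = 834.7 mm².
δ_mech = NL/(AE) = 33500·955/(834.7·44300) = 0.8652 mm.
δ_thermal = αLΔT = 26.3e-6·955·6.27 = 0.1575 mm.
δ = δ_mech + δ_thermal = 1.023 mm.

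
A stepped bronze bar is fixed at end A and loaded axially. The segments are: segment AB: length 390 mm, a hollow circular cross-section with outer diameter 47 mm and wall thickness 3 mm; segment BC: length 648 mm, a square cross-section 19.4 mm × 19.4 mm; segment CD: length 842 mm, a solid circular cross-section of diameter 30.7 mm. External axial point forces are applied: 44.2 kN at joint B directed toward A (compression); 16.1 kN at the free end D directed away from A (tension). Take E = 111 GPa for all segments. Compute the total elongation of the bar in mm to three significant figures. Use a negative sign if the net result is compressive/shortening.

0.177 mm

Internal axial forces (sectioning from the free end, tension +): N_CD = 16.1 kN, N_BC = 16.1 kN, N_AB = -28.1 kN.
A_AB = 414.7 mm².
A_BC = 376.4 mm².
A_CD = 740.2 mm².
δ_AB = -28100·390/(414.7·111000) = -0.2381 mm
δ_BC = 16100·648/(376.4·111000) = 0.2497 mm
δ_CD = 16100·842/(740.2·111000) = 0.165 mm
δ = Σδ_i = 0.1766 mm.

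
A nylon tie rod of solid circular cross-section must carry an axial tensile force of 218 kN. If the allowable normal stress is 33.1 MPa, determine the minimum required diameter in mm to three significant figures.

91.6 mm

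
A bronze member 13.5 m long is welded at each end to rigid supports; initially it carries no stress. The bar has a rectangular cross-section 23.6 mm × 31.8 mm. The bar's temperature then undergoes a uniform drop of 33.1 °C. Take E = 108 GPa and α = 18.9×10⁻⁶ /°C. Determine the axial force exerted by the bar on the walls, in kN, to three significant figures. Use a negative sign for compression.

Free thermal expansion αLΔT = 18.9e-6 · 13500 · -33.1 = -8.445 mm.
The walls impose strain ε = −(-8.445)/13500 = 6.2559e-04; σ = Eε = 108000 · 6.2559e-04 = 67.56 MPa.
Wall reaction R = σ·A = 67.56·750.5 = 50710 N = 50.71 kN.

50.7 kN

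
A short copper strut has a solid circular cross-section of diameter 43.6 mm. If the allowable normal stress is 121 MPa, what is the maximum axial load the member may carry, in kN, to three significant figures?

A = 1493 mm².
P_max = σ_allow · A = 121 · 1493 = 180700 N = 180.7 kN.

181 kN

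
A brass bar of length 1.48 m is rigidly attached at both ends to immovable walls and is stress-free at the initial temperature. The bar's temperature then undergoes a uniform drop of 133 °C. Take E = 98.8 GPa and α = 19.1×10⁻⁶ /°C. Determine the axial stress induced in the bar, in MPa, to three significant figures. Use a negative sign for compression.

Free thermal expansion αLΔT = 19.1e-6 · 1480 · -133 = -3.76 mm.
The walls impose strain ε = −(-3.76)/1480 = 2.5403e-03; σ = Eε = 98800 · 2.5403e-03 = 251 MPa.

251 MPa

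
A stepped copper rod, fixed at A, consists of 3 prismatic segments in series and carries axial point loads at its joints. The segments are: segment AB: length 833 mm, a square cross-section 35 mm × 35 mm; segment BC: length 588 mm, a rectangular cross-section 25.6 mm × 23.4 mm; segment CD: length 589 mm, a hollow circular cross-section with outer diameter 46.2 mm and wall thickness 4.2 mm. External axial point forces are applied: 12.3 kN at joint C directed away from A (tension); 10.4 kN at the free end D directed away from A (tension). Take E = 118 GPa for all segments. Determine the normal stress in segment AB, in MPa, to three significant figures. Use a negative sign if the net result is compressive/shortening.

18.5 MPa

Internal axial forces (sectioning from the free end, tension +): N_CD = 10.4 kN, N_BC = 22.7 kN, N_AB = 22.7 kN.
A_AB = 1225 mm².
σ_AB = N_AB/A_AB = 22700/1225 = 18.53 MPa.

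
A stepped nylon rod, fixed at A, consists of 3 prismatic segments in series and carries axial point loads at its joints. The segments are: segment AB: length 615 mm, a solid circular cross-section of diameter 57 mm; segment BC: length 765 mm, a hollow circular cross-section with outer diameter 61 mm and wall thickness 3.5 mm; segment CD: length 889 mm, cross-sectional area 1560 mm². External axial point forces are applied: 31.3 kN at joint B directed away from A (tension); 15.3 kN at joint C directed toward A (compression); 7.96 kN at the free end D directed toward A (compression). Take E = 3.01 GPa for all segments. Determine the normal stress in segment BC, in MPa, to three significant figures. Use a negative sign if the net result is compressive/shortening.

Internal axial forces (sectioning from the free end, tension +): N_CD = -7.96 kN, N_BC = -23.26 kN, N_AB = 8.04 kN.
A_BC = 632.2 mm².
σ_BC = N_BC/A_BC = -23260/632.2 = -36.79 MPa.

-36.8 MPa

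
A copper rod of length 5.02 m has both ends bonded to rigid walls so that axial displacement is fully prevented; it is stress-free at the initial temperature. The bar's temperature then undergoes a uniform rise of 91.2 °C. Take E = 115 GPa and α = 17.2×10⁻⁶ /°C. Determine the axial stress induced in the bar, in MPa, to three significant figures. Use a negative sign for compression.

-180 MPa

Free thermal expansion αLΔT = 17.2e-6 · 5020 · 91.2 = 7.875 mm.
The walls impose strain ε = −(7.875)/5020 = -1.5686e-03; σ = Eε = 115000 · -1.5686e-03 = -180.4 MPa.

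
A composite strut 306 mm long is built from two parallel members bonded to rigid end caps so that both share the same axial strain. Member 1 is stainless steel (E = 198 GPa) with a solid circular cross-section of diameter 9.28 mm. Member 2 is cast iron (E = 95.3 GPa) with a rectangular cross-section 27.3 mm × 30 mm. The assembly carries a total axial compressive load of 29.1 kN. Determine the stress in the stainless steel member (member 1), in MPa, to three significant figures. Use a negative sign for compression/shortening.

-63.0 MPa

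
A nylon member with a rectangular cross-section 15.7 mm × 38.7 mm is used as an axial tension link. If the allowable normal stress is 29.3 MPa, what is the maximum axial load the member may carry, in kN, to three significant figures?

17.8 kN

A = 607.6 mm².
P_max = σ_allow · A = 29.3 · 607.6 = 17800 N = 17.8 kN.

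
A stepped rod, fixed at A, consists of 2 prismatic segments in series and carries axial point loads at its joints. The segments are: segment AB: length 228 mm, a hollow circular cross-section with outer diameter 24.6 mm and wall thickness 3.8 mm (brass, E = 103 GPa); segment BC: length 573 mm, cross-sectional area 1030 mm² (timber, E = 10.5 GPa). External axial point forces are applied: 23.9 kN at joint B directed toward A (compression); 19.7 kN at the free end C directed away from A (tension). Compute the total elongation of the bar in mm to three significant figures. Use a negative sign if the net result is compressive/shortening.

1.01 mm

Internal axial forces (sectioning from the free end, tension +): N_BC = 19.7 kN, N_AB = -4.2 kN.
A_AB = 248.3 mm².
δ_AB = -4200·228/(248.3·103000) = -0.03744 mm
δ_BC = 19700·573/(1030·10500) = 1.044 mm
δ = Σδ_i = 1.006 mm.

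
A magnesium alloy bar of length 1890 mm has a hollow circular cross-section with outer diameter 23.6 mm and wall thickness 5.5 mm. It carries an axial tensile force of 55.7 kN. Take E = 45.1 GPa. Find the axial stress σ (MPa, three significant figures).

A = 312.7 mm².
σ = N/A = 55700/312.7 = 178.1 MPa.

178 MPa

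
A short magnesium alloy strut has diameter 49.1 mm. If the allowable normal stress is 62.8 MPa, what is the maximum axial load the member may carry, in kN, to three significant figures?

A = 1893 mm².
P_max = σ_allow · A = 62.8 · 1893 = 118900 N = 118.9 kN.

119 kN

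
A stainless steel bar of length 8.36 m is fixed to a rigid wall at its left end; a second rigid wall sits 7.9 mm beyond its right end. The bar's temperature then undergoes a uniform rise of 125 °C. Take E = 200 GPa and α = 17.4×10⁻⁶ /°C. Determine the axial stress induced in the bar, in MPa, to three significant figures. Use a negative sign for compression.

-246 MPa

Free thermal expansion αLΔT = 17.4e-6 · 8360 · 125 = 18.18 mm.
The walls engage after the gap closes; constrained expansion = 18.18 − 7.9 = 10.28 mm.
The walls impose strain ε = −(10.28)/8360 = -1.2300e-03; σ = Eε = 200000 · -1.2300e-03 = -246 MPa.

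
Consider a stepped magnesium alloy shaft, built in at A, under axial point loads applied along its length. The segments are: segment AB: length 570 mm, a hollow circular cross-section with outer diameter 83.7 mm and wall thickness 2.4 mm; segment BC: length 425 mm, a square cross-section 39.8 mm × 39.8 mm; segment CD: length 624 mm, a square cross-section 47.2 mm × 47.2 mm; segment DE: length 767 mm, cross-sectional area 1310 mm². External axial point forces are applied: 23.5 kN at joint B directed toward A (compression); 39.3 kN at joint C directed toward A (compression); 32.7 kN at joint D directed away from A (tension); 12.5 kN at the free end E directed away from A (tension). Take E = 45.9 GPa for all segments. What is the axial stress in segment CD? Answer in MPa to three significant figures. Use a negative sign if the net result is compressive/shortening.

20.3 MPa

Internal axial forces (sectioning from the free end, tension +): N_DE = 12.5 kN, N_CD = 45.2 kN, N_BC = 5.9 kN, N_AB = -17.6 kN.
A_CD = 2228 mm².
σ_CD = N_CD/A_CD = 45200/2228 = 20.29 MPa.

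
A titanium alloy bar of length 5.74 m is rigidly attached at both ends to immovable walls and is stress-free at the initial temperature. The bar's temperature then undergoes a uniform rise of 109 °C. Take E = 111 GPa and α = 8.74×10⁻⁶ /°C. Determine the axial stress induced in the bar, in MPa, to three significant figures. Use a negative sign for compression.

Free thermal expansion αLΔT = 8.74e-6 · 5740 · 109 = 5.468 mm.
The walls impose strain ε = −(5.468)/5740 = -9.5266e-04; σ = Eε = 111000 · -9.5266e-04 = -105.7 MPa.

-106 MPa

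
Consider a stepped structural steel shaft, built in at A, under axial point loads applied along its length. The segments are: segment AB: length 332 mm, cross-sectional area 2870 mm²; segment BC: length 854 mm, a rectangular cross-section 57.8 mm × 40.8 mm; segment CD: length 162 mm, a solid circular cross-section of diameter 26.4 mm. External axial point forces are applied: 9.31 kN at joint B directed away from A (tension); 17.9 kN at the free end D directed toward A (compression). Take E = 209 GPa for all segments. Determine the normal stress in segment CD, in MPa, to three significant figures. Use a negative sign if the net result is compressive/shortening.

-32.7 MPa

Internal axial forces (sectioning from the free end, tension +): N_CD = -17.9 kN, N_BC = -17.9 kN, N_AB = -8.59 kN.
A_CD = 547.4 mm².
σ_CD = N_CD/A_CD = -17900/547.4 = -32.7 MPa.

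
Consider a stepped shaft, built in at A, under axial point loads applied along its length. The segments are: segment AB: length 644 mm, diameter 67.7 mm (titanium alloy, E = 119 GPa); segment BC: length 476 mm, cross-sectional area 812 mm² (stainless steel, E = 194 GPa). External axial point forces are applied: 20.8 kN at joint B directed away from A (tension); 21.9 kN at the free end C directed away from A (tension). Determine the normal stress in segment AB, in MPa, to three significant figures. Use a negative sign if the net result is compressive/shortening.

11.9 MPa

Internal axial forces (sectioning from the free end, tension +): N_BC = 21.9 kN, N_AB = 42.7 kN.
A_AB = 3600 mm².
σ_AB = N_AB/A_AB = 42700/3600 = 11.86 MPa.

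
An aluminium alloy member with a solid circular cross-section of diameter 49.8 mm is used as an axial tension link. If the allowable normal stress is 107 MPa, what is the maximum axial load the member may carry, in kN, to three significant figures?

208 kN

A = 1948 mm².
P_max = σ_allow · A = 107 · 1948 = 208400 N = 208.4 kN.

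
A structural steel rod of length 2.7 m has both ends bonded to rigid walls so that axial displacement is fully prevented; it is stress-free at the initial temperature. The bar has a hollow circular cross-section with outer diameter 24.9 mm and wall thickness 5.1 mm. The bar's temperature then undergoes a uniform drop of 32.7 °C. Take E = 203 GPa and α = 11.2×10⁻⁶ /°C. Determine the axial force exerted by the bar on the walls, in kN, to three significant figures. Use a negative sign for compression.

23.6 kN

Free thermal expansion αLΔT = 11.2e-6 · 2700 · -32.7 = -0.9888 mm.
The walls impose strain ε = −(-0.9888)/2700 = 3.6624e-04; σ = Eε = 203000 · 3.6624e-04 = 74.35 MPa.
Wall reaction R = σ·A = 74.35·317.2 = 23590 N = 23.59 kN.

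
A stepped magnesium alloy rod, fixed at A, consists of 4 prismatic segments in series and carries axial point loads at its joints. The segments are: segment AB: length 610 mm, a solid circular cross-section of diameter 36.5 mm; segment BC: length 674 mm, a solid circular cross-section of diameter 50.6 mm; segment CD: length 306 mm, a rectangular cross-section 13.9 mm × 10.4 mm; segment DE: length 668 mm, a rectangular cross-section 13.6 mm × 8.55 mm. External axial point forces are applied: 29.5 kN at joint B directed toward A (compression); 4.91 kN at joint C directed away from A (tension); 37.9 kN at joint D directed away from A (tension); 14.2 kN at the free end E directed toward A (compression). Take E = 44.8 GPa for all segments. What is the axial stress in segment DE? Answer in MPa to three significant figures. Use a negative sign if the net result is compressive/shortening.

Internal axial forces (sectioning from the free end, tension +): N_DE = -14.2 kN, N_CD = 23.7 kN, N_BC = 28.61 kN, N_AB = -0.89 kN.
A_DE = 116.3 mm².
σ_DE = N_DE/A_DE = -14200/116.3 = -122.1 MPa.

-122 MPa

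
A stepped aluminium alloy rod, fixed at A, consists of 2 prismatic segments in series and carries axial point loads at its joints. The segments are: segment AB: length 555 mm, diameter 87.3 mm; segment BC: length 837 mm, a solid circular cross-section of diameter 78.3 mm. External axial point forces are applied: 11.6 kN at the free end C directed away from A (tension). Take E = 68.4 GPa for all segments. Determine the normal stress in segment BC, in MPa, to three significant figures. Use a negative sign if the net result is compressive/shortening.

2.41 MPa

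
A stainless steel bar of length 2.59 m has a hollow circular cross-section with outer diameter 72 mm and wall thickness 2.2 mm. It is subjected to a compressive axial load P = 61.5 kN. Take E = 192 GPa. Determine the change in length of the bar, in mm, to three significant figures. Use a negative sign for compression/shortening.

-1.72 mm

A = 482.4 mm².
δ_mech = NL/(AE) = -61500·2590/(482.4·192000) = -1.72 mm.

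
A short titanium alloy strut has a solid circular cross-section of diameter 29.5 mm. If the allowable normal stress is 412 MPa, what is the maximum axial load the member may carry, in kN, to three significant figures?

282 kN

A = 683.5 mm².
P_max = σ_allow · A = 412 · 683.5 = 281600 N = 281.6 kN.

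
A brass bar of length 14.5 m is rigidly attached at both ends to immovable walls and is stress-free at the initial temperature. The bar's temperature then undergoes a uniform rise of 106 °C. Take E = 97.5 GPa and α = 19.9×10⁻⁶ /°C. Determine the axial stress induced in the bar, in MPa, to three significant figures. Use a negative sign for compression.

-206 MPa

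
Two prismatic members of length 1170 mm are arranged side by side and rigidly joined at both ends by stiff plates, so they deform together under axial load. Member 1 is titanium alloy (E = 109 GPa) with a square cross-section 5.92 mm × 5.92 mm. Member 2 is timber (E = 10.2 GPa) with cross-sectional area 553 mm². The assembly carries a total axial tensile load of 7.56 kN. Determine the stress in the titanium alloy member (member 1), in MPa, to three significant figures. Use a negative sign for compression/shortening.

A_1 = 35.05 mm².
Equal strain + equilibrium ⇒ each member carries load in proportion to AE: A₁E₁ = 3820000 N, A₂E₂ = 5641000 N, ΣAE = 9461000 N.
σ₁ = P·E₁/ΣAE = 7560·109000/9461000 = 87.1 MPa.

87.1 MPa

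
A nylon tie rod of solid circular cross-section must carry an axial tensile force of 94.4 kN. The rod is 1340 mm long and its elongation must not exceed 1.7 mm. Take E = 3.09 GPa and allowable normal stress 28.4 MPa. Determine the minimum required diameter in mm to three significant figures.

Required area A ≥ P/σ_allow = 94400/28.4 = 3324 mm².
For a solid circular section, d ≥ √(4A/π) = 65.06 mm.
Elongation limit: A ≥ PL/(Eδ_allow) = 94400·1340/(3090·1.7) = 24080 mm² ⇒ d ≥ 175.1 mm.
The elongation limit governs.

175 mm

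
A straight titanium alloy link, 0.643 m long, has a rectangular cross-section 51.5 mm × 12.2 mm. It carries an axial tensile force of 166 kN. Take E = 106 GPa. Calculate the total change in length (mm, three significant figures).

1.60 mm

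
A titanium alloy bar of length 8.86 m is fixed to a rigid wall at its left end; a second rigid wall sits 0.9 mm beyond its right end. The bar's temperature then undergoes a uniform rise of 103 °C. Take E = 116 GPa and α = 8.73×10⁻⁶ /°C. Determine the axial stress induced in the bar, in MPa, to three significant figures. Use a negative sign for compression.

Free thermal expansion αLΔT = 8.73e-6 · 8860 · 103 = 7.967 mm.
The walls engage after the gap closes; constrained expansion = 7.967 − 0.9 = 7.067 mm.
The walls impose strain ε = −(7.067)/8860 = -7.9761e-04; σ = Eε = 116000 · -7.9761e-04 = -92.52 MPa.

-92.5 MPa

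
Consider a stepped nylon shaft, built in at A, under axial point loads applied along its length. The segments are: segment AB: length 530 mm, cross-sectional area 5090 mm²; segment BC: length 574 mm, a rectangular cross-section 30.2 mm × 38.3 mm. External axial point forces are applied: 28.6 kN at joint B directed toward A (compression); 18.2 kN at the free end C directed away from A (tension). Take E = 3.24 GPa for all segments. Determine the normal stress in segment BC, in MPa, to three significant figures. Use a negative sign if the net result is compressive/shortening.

15.7 MPa

Internal axial forces (sectioning from the free end, tension +): N_BC = 18.2 kN, N_AB = -10.4 kN.
A_BC = 1157 mm².
σ_BC = N_BC/A_BC = 18200/1157 = 15.73 MPa.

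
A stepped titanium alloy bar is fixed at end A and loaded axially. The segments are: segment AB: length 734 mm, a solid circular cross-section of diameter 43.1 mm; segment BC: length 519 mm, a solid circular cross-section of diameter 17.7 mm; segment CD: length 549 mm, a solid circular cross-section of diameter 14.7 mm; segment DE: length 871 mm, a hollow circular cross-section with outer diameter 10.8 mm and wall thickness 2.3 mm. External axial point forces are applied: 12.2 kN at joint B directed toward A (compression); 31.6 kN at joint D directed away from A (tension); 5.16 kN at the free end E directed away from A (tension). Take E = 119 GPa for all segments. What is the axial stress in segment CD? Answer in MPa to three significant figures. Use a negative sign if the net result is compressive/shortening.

Internal axial forces (sectioning from the free end, tension +): N_DE = 5.16 kN, N_CD = 36.76 kN, N_BC = 36.76 kN, N_AB = 24.56 kN.
A_CD = 169.7 mm².
σ_CD = N_CD/A_CD = 36760/169.7 = 216.6 MPa.

217 MPa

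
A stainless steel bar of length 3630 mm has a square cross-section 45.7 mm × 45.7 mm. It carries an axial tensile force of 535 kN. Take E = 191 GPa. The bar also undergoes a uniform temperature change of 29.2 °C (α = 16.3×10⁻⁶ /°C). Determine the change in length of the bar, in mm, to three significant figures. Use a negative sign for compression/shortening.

6.60 mm

A = 2088 mm².
δ_mech = NL/(AE) = 535000·3630/(2088·191000) = 4.868 mm.
δ_thermal = αLΔT = 16.3e-6·3630·29.2 = 1.728 mm.
δ = δ_mech + δ_thermal = 6.596 mm.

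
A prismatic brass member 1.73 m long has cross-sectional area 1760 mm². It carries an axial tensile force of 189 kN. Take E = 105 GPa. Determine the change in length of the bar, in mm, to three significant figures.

1.77 mm

δ_mech = NL/(AE) = 189000·1730/(1760·105000) = 1.769 mm.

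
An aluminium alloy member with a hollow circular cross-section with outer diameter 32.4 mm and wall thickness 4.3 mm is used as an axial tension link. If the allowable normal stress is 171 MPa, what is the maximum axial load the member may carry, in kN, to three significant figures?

A = 379.6 mm².
P_max = σ_allow · A = 171 · 379.6 = 64910 N = 64.91 kN.

64.9 kN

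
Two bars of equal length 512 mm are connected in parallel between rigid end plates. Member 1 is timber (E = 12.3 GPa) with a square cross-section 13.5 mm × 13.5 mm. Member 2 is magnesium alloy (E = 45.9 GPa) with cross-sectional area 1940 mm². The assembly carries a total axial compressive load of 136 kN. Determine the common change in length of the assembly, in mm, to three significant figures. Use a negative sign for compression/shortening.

-0.763 mm

A_1 = 182.2 mm².
Equal strain + equilibrium ⇒ each member carries load in proportion to AE: A₁E₁ = 2242000 N, A₂E₂ = 89050000 N, ΣAE = 91290000 N.
δ = PL/ΣAE = -136000·512/91290000 = -0.7628 mm.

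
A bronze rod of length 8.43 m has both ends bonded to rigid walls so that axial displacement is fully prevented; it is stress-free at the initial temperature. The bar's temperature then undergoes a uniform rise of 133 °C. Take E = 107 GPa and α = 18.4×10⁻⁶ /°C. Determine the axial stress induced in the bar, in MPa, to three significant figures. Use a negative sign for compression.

Free thermal expansion αLΔT = 18.4e-6 · 8430 · 133 = 20.63 mm.
The walls impose strain ε = −(20.63)/8430 = -2.4472e-03; σ = Eε = 107000 · -2.4472e-03 = -261.9 MPa.

-262 MPa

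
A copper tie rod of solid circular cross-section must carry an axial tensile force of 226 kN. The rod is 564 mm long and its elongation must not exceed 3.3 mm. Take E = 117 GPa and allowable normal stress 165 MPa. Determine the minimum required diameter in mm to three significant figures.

41.8 mm

Required area A ≥ P/σ_allow = 226000/165 = 1370 mm².
For a solid circular section, d ≥ √(4A/π) = 41.76 mm.
Elongation limit: A ≥ PL/(Eδ_allow) = 226000·564/(117000·3.3) = 330.1 mm² ⇒ d ≥ 20.5 mm.
The stress limit governs.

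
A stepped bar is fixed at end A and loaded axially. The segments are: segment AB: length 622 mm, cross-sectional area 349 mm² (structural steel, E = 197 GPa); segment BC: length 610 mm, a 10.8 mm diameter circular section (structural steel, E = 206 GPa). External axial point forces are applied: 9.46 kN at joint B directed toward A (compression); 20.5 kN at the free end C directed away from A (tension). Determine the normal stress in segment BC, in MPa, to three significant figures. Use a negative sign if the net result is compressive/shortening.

224 MPa

Internal axial forces (sectioning from the free end, tension +): N_BC = 20.5 kN, N_AB = 11.04 kN.
A_BC = 91.61 mm².
σ_BC = N_BC/A_BC = 20500/91.61 = 223.8 MPa.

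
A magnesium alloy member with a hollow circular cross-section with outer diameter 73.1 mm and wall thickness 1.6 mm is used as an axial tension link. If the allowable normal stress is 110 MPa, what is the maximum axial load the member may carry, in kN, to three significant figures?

A = 359.4 mm².
P_max = σ_allow · A = 110 · 359.4 = 39530 N = 39.53 kN.

39.5 kN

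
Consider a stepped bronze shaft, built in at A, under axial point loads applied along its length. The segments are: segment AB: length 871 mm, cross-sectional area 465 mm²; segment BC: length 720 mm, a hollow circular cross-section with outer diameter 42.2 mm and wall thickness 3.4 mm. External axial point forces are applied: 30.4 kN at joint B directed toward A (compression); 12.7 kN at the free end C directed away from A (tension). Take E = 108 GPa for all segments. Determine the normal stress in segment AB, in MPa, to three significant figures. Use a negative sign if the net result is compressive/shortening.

Internal axial forces (sectioning from the free end, tension +): N_BC = 12.7 kN, N_AB = -17.7 kN.
σ_AB = N_AB/A_AB = -17700/465 = -38.06 MPa.

-38.1 MPa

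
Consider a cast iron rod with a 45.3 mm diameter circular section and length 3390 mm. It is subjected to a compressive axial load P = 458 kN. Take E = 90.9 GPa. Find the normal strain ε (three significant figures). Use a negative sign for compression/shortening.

-0.00313

A = 1612 mm².
σ = N/A = -284.2 MPa; ε = σ/E = -284.2/90900 = -3.126e-03.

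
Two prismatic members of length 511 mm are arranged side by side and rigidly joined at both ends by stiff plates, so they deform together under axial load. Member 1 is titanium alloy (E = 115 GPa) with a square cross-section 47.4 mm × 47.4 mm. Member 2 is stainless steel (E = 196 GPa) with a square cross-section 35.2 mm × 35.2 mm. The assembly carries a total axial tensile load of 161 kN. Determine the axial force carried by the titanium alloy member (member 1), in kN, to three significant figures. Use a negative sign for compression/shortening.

83.0 kN

A_1 = 2247 mm².
A_2 = 1239 mm².
Equal strain + equilibrium ⇒ each member carries load in proportion to AE: A₁E₁ = 258400000 N, A₂E₂ = 242900000 N, ΣAE = 501200000 N.
F₁ = P·A₁E₁/ΣAE = 161000·258400000/501200000 = 82990 N.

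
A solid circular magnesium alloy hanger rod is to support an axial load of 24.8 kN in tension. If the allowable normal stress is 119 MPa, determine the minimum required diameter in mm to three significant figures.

16.3 mm

Required area A ≥ P/σ_allow = 24800/119 = 208.4 mm².
For a solid circular section, d ≥ √(4A/π) = 16.29 mm.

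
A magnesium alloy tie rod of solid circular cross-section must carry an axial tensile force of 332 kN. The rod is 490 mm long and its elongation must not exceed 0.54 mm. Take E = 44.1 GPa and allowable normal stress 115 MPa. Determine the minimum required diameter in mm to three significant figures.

93.3 mm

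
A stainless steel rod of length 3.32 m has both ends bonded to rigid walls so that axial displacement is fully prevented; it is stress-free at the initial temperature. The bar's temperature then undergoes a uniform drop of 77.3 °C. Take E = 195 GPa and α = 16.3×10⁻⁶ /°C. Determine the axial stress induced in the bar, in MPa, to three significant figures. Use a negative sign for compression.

246 MPa

Free thermal expansion αLΔT = 16.3e-6 · 3320 · -77.3 = -4.183 mm.
The walls impose strain ε = −(-4.183)/3320 = 1.2600e-03; σ = Eε = 195000 · 1.2600e-03 = 245.7 MPa.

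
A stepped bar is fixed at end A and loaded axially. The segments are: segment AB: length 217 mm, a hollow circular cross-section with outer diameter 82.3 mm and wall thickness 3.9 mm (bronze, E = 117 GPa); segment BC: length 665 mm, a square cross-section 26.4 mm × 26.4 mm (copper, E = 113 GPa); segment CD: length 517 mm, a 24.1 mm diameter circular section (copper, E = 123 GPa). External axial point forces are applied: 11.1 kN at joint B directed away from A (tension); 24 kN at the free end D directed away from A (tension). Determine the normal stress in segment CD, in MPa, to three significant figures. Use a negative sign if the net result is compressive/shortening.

52.6 MPa

Internal axial forces (sectioning from the free end, tension +): N_CD = 24 kN, N_BC = 24 kN, N_AB = 35.1 kN.
A_CD = 456.2 mm².
σ_CD = N_CD/A_CD = 24000/456.2 = 52.61 MPa.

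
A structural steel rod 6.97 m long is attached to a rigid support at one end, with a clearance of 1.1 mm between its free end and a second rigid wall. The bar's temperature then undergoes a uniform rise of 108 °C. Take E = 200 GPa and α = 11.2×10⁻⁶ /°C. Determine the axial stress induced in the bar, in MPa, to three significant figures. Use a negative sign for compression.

Free thermal expansion αLΔT = 11.2e-6 · 6970 · 108 = 8.431 mm.
The walls engage after the gap closes; constrained expansion = 8.431 − 1.1 = 7.331 mm.
The walls impose strain ε = −(7.331)/6970 = -1.0518e-03; σ = Eε = 200000 · -1.0518e-03 = -210.4 MPa.

-210 MPa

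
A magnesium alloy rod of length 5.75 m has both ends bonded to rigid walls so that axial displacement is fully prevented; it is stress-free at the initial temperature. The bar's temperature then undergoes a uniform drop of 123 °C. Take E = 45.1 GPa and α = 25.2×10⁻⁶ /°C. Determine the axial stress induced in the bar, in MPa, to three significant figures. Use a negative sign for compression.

140 MPa

Free thermal expansion αLΔT = 25.2e-6 · 5750 · -123 = -17.82 mm.
The walls impose strain ε = −(-17.82)/5750 = 3.0996e-03; σ = Eε = 45100 · 3.0996e-03 = 139.8 MPa.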